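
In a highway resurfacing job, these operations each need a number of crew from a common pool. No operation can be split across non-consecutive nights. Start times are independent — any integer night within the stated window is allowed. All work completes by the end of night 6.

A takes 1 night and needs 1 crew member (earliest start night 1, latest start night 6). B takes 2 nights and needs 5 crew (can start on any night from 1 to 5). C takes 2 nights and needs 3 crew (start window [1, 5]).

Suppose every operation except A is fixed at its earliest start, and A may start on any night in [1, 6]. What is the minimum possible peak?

A@1: n1:9  n2:8  n3:0  n4:0  n5:0  n6:0 → peak 9
A@2: n1:8  n2:9  n3:0  n4:0  n5:0  n6:0 → peak 9
A@3: n1:8  n2:8  n3:1  n4:0  n5:0  n6:0 → peak 8
A@4: n1:8  n2:8  n3:0  n4:1  n5:0  n6:0 → peak 8
A@5: n1:8  n2:8  n3:0  n4:0  n5:1  n6:0 → peak 8
A@6: n1:8  n2:8  n3:0  n4:0  n5:0  n6:1 → peak 8
Best is A@3, peak 8.

8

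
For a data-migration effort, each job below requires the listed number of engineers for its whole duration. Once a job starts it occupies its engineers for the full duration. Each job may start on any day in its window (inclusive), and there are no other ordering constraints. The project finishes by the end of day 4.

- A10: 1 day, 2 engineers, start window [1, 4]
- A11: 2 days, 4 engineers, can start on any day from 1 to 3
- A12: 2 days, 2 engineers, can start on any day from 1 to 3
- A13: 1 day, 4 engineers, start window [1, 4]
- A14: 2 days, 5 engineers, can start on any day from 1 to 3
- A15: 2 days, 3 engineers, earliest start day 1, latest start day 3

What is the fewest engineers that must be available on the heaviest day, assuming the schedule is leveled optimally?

9

Early-start (A10@1, A11@1, A12@1, A13@1, A14@1, A15@1) gives peak 20: d1:20  d2:14  d3:0  d4:0.
Shift A13→4, A14→3, A15→2.
Schedule A10@1, A11@1, A12@1, A13@4, A14@3, A15@2: d1:8  d2:9  d3:8  d4:9 — peak 9.
Total engineer-days = 34 over 4 days ⇒ peak ≥ ⌈34/4⌉ = 9, so 9 is optimal.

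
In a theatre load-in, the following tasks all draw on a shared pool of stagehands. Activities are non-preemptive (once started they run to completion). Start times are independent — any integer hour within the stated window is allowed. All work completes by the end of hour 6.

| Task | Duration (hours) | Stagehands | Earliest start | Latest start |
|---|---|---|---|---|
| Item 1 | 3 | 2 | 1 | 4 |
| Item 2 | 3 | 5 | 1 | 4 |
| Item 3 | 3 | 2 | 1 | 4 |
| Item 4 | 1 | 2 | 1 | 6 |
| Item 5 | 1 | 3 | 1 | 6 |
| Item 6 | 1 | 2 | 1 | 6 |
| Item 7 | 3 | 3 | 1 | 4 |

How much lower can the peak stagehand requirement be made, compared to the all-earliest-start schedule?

Early-start peak: h1:19  h2:12  h3:12  h4:0  h5:0  h6:0 ⇒ 19.
Leveled (Item 1@1, Item 2@1, Item 3@4, Item 4@4, Item 5@5, Item 6@6, Item 7@4): h1:7  h2:7  h3:7  h4:7  h5:8  h6:7 ⇒ 8.
Reduction 19 − 8 = 11.

11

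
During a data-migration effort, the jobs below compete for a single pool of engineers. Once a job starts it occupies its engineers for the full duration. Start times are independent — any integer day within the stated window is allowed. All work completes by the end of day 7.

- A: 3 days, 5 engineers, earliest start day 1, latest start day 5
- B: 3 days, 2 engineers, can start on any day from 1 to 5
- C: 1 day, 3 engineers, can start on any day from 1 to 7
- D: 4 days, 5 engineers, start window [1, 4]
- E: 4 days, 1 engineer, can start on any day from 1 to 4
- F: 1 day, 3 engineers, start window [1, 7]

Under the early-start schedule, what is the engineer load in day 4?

6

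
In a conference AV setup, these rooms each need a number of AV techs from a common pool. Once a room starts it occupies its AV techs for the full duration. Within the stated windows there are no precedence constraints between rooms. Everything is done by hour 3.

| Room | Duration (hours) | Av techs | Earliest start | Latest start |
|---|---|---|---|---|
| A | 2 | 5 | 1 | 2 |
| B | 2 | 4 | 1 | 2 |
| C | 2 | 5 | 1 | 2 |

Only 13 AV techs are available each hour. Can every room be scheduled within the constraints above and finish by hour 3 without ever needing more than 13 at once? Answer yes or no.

no

The minimum achievable peak is 14; 13 < 14, so no feasible schedule stays within the cap.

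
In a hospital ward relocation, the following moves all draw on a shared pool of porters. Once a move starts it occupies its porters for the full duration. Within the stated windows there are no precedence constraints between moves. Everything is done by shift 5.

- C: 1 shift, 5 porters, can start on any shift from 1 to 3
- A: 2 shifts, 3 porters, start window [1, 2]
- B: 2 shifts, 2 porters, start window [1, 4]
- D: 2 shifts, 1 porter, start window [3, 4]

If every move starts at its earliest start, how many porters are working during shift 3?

1

At early start, shift 3 has: D.
Demand: 1 = 1.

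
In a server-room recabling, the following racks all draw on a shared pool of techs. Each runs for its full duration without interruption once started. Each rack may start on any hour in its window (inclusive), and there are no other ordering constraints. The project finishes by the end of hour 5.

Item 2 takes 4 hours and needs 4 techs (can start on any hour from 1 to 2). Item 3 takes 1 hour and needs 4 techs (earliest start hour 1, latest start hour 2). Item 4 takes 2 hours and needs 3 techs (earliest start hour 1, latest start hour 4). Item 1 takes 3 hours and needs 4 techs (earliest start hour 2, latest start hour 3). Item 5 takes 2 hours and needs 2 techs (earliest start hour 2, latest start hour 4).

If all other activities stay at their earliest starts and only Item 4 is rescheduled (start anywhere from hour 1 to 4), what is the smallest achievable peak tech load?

11

Item 4@1: h1:11  h2:13  h3:10  h4:8  h5:0 → peak 13
Item 4@2: h1:8  h2:13  h3:13  h4:8  h5:0 → peak 13
Item 4@3: h1:8  h2:10  h3:13  h4:11  h5:0 → peak 13
Item 4@4: h1:8  h2:10  h3:10  h4:11  h5:3 → peak 11
Best is Item 4@4, peak 11.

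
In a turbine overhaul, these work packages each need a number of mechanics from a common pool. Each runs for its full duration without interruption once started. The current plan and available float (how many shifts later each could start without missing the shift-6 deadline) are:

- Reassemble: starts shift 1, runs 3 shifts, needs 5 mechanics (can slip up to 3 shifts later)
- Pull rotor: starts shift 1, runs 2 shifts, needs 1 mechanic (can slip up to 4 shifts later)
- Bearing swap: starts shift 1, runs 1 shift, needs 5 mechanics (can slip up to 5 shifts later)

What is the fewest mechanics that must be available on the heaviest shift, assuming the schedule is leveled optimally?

Early-start (Reassemble@1, Pull rotor@1, Bearing swap@1) gives peak 11: s1:11  s2:6  s3:5  s4:0  s5:0  s6:0.
Shift Pull rotor→4, Bearing swap→6.
Schedule Reassemble@1, Pull rotor@4, Bearing swap@6: s1:5  s2:5  s3:5  s4:1  s5:1  s6:5 — peak 5.

5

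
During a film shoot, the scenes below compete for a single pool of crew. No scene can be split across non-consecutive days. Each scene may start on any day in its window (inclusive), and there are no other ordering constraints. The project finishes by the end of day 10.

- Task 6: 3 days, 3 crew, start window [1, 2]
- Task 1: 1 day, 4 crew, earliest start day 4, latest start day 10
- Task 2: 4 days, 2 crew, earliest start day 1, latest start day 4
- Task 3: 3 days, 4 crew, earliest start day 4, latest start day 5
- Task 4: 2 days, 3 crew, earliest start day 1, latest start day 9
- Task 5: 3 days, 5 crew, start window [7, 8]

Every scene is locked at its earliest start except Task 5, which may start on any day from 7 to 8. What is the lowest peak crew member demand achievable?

Task 5@7: d1:8  d2:8  d3:5  d4:10  d5:4  d6:4  d7:5  d8:5  d9:5  d10:0 → peak 10
Task 5@8: d1:8  d2:8  d3:5  d4:10  d5:4  d6:4  d7:0  d8:5  d9:5  d10:5 → peak 10
Best is Task 5@7, peak 10.

10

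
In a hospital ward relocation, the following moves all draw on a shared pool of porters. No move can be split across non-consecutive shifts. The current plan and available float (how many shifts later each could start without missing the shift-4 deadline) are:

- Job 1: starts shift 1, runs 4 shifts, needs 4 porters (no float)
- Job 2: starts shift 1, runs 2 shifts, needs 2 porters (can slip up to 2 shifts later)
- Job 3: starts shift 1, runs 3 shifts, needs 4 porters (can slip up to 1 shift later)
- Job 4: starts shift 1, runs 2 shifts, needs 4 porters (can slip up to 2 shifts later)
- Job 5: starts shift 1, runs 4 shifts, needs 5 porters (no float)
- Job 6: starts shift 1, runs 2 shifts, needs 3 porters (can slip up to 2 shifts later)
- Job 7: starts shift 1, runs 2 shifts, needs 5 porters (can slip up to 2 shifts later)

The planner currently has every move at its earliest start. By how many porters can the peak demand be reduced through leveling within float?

7

Early-start peak: s1:27  s2:27  s3:13  s4:9 ⇒ 27.
Leveled (Job 1@1, Job 2@1, Job 3@1, Job 4@3, Job 5@1, Job 6@3, Job 7@1): s1:20  s2:20  s3:20  s4:16 ⇒ 20.
Reduction 27 − 20 = 7.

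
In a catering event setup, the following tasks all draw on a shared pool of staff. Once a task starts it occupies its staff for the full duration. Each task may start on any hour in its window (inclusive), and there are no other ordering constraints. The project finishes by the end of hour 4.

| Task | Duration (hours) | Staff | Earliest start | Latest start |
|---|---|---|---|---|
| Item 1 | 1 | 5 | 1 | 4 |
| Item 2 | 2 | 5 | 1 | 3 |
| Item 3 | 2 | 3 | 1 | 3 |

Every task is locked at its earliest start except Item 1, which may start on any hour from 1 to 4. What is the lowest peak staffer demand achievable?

Item 1@1: h1:13  h2:8  h3:0  h4:0 → peak 13
Item 1@2: h1:8  h2:13  h3:0  h4:0 → peak 13
Item 1@3: h1:8  h2:8  h3:5  h4:0 → peak 8
Item 1@4: h1:8  h2:8  h3:0  h4:5 → peak 8
Best is Item 1@3, peak 8.

8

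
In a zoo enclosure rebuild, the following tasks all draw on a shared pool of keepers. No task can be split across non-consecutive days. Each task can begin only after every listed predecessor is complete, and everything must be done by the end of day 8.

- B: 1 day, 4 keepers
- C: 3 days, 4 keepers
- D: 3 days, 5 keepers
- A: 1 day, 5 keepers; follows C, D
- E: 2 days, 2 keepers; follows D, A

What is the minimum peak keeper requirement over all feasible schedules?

Early-start (B@1, C@1, D@1, A@4, E@5) gives peak 13: d1:13  d2:9  d3:9  d4:5  d5:2  d6:2  d7:0  d8:0.
Shift D→2, A→5, E→6.
Schedule B@1, C@1, D@2, A@5, E@6: d1:8  d2:9  d3:9  d4:5  d5:5  d6:2  d7:2  d8:0 — peak 9.

9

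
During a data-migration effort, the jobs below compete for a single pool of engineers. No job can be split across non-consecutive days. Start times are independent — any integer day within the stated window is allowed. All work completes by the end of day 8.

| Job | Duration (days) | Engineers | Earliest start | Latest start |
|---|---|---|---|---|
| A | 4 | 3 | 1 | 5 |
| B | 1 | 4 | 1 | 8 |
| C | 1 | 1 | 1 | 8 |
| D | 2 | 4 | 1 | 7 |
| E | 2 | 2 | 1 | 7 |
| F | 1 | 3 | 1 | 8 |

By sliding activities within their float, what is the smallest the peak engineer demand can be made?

5

Early-start (A@1, B@1, C@1, D@1, E@1, F@1) gives peak 17: d1:17  d2:9  d3:3  d4:3  d5:0  d6:0  d7:0  d8:0.
Shift B→5, D→6, E→2, F→8.
Schedule A@1, B@5, C@1, D@6, E@2, F@8: d1:4  d2:5  d3:5  d4:3  d5:4  d6:4  d7:4  d8:3 — peak 5.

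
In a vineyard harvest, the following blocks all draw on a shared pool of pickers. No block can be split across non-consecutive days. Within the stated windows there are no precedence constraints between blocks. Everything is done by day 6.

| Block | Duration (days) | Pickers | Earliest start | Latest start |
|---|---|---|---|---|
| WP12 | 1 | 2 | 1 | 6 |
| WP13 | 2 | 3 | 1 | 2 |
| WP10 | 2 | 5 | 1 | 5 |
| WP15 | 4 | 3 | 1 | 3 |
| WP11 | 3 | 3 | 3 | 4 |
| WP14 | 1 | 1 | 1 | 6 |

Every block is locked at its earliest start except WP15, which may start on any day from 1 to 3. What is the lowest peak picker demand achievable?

WP15@1: d1:14  d2:11  d3:6  d4:6  d5:3  d6:0 → peak 14
WP15@2: d1:11  d2:11  d3:6  d4:6  d5:6  d6:0 → peak 11
WP15@3: d1:11  d2:8  d3:6  d4:6  d5:6  d6:3 → peak 11
Best is WP15@2, peak 11.

11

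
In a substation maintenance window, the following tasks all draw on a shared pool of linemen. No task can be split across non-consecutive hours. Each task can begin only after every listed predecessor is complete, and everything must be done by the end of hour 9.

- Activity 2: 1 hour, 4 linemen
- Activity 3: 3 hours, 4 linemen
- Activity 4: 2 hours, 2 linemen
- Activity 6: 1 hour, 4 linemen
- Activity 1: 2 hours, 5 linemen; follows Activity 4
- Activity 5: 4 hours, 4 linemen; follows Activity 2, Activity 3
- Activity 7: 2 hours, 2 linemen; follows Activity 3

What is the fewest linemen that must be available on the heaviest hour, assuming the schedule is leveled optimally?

Early-start (Activity 2@1, Activity 3@1, Activity 4@1, Activity 6@1, Activity 1@3, Activity 5@4, Activity 7@4) gives peak 14: h1:14  h2:6  h3:9  h4:11  h5:6  h6:4  h7:4  h8:0  h9:0.
Shift Activity 4→2, Activity 6→4, Activity 1→8, Activity 7→5.
Schedule Activity 2@1, Activity 3@1, Activity 4@2, Activity 6@4, Activity 1@8, Activity 5@4, Activity 7@5: h1:8  h2:6  h3:6  h4:8  h5:6  h6:6  h7:4  h8:5  h9:5 — peak 8.

8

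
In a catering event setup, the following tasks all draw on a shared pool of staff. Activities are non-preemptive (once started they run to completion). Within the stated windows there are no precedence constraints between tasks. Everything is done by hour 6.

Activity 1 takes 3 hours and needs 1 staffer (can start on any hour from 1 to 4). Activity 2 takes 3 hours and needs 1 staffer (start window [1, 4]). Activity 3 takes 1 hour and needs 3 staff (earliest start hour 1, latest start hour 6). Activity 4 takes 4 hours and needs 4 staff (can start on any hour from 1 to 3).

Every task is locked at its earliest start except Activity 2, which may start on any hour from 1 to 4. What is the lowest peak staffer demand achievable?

Activity 2@1: h1:9  h2:6  h3:6  h4:4  h5:0  h6:0 → peak 9
Activity 2@2: h1:8  h2:6  h3:6  h4:5  h5:0  h6:0 → peak 8
Activity 2@3: h1:8  h2:5  h3:6  h4:5  h5:1  h6:0 → peak 8
Activity 2@4: h1:8  h2:5  h3:5  h4:5  h5:1  h6:1 → peak 8
Best is Activity 2@2, peak 8.

8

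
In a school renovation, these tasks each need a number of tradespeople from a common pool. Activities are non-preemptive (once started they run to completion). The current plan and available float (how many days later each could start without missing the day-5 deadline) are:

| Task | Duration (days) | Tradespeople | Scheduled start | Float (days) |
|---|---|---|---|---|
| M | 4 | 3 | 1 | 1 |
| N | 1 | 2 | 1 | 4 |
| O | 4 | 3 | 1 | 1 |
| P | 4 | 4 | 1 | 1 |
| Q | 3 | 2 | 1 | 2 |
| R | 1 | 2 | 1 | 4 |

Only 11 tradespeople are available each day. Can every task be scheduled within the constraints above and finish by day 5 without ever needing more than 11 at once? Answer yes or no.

no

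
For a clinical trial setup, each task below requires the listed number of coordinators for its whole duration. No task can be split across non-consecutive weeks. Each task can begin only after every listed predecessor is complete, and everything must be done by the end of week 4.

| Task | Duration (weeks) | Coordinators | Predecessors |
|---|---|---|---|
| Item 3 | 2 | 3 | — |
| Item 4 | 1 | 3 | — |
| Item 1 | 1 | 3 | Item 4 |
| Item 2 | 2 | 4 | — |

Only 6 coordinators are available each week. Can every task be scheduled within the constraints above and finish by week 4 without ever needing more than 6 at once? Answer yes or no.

yes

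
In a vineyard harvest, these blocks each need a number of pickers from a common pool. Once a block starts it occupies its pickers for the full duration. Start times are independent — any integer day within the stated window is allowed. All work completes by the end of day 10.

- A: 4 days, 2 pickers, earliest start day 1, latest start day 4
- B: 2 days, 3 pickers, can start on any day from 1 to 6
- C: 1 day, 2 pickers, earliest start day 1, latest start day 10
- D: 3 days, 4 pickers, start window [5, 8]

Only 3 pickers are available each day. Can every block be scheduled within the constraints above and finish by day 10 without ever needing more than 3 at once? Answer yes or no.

no

The minimum achievable peak is 4; 3 < 4, so no feasible schedule stays within the cap.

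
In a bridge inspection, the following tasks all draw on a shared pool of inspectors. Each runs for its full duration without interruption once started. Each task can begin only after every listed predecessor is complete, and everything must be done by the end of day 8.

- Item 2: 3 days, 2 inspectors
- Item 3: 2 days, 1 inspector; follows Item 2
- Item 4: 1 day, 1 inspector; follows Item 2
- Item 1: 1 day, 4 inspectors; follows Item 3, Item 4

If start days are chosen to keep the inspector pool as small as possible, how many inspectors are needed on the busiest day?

Schedule Item 2@1, Item 3@4, Item 4@4, Item 1@6: d1:2  d2:2  d3:2  d4:2  d5:1  d6:4  d7:0  d8:0 — peak 4.

4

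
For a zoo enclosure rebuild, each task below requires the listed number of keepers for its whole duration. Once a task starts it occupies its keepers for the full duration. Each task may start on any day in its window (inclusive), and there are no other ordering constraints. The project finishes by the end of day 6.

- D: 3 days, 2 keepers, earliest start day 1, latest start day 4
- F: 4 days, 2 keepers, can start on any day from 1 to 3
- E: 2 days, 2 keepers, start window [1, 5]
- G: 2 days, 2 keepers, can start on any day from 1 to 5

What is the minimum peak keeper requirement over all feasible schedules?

4

Early-start (D@1, F@1, E@1, G@1) gives peak 8: d1:8  d2:8  d3:4  d4:2  d5:0  d6:0.
Shift E→4, G→5.
Schedule D@1, F@1, E@4, G@5: d1:4  d2:4  d3:4  d4:4  d5:4  d6:2 — peak 4.
Total keeper-days = 22 over 6 days ⇒ peak ≥ ⌈22/6⌉ = 4, so 4 is optimal.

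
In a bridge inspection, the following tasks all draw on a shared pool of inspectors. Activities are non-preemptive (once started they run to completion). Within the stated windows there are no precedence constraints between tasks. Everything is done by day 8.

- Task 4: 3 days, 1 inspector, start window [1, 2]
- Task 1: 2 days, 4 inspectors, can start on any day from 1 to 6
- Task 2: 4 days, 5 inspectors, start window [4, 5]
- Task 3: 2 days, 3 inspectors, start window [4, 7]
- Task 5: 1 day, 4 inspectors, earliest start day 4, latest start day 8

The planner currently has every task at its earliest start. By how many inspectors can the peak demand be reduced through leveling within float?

Early-start peak: d1:5  d2:5  d3:1  d4:12  d5:8  d6:5  d7:5  d8:0 ⇒ 12.
Leveled (Task 4@1, Task 1@1, Task 2@4, Task 3@4, Task 5@8): d1:5  d2:5  d3:1  d4:8  d5:8  d6:5  d7:5  d8:4 ⇒ 8.
Reduction 12 − 8 = 4.

4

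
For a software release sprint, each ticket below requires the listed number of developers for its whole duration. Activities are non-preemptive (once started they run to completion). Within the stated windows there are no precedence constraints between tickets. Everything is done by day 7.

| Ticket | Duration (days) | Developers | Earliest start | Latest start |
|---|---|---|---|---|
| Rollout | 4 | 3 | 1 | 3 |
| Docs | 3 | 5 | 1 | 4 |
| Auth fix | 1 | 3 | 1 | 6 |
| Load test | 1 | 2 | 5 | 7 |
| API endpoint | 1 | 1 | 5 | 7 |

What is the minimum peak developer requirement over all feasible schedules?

Early-start (Rollout@1, Docs@1, Auth fix@1, Load test@5, API endpoint@5) gives peak 11: d1:11  d2:8  d3:8  d4:3  d5:3  d6:0  d7:0.
Shift Auth fix→4.
Schedule Rollout@1, Docs@1, Auth fix@4, Load test@5, API endpoint@5: d1:8  d2:8  d3:8  d4:6  d5:3  d6:0  d7:0 — peak 8.

8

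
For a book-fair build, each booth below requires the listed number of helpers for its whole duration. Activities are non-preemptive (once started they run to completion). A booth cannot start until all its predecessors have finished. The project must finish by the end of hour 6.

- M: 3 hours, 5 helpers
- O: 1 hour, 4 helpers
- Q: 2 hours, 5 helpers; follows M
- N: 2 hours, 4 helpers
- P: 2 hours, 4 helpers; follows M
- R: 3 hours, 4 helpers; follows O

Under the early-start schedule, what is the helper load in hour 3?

9

At early start, hour 3 has: M, R.
Demand: 5 + 4 = 9.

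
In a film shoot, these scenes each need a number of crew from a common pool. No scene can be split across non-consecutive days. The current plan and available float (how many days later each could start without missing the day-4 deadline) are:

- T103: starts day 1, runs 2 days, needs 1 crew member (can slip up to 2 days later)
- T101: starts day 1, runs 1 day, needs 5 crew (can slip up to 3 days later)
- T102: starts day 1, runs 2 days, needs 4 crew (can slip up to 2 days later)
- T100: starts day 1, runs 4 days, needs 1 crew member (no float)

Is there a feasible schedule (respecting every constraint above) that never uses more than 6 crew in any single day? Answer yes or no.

yes

Schedule T103@1, T101@3, T102@1, T100@1: d1:6  d2:6  d3:6  d4:1 — peak 6 ≤ 6.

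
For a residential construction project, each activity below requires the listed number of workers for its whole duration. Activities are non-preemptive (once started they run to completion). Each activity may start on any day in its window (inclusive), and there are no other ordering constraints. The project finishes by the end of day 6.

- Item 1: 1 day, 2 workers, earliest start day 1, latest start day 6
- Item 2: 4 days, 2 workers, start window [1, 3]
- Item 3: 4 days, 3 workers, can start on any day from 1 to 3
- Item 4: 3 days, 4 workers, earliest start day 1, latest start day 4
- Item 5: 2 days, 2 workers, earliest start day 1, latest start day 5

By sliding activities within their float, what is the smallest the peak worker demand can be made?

9

Early-start (Item 1@1, Item 2@1, Item 3@1, Item 4@1, Item 5@1) gives peak 13: d1:13  d2:11  d3:9  d4:5  d5:0  d6:0.
Shift Item 4→2, Item 5→5.
Schedule Item 1@1, Item 2@1, Item 3@1, Item 4@2, Item 5@5: d1:7  d2:9  d3:9  d4:9  d5:2  d6:2 — peak 9.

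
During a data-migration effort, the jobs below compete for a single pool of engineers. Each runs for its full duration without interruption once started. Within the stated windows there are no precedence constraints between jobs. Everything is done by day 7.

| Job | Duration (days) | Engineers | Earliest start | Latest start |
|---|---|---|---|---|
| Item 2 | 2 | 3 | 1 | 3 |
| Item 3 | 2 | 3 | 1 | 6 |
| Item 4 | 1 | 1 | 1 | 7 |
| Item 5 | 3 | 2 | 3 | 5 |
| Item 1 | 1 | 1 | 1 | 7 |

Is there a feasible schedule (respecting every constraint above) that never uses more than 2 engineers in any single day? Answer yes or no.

Total engineer-days = 20; over 7 days the average is 20/7 > 2, so some day must exceed 2.

no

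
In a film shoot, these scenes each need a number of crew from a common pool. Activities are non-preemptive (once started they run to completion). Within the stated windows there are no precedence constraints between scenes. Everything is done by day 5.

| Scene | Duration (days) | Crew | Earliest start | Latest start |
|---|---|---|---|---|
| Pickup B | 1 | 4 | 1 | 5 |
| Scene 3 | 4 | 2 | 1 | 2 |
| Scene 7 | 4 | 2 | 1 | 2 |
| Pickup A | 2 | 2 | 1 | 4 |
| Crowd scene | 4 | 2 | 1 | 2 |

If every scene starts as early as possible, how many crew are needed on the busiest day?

Early-start schedule: Pickup B@1, Scene 3@1, Scene 7@1, Pickup A@1, Crowd scene@1.
Load per day: day 1: 12, day 2: 8, day 3: 6, day 4: 6, day 5: 0.
Peak is 12.

12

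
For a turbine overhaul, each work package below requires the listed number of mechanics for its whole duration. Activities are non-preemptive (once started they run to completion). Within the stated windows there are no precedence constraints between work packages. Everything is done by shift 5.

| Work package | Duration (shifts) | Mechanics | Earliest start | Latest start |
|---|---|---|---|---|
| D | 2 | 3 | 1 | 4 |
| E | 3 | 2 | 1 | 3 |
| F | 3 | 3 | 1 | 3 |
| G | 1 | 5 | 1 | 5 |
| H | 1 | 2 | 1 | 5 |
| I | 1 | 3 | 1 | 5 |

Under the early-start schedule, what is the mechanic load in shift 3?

5

At early start, shift 3 has: E, F.
Demand: 2 + 3 = 5.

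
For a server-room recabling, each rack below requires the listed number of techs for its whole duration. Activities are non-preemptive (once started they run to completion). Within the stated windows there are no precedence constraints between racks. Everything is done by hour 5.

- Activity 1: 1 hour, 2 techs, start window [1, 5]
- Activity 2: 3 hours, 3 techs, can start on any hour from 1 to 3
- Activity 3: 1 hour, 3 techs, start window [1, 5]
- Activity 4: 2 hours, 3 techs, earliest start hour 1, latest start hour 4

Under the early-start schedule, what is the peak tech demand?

11

Early-start schedule: Activity 1@1, Activity 2@1, Activity 3@1, Activity 4@1.
Load per hour: hour 1: 11, hour 2: 6, hour 3: 3, hour 4: 0, hour 5: 0.
Peak is 11.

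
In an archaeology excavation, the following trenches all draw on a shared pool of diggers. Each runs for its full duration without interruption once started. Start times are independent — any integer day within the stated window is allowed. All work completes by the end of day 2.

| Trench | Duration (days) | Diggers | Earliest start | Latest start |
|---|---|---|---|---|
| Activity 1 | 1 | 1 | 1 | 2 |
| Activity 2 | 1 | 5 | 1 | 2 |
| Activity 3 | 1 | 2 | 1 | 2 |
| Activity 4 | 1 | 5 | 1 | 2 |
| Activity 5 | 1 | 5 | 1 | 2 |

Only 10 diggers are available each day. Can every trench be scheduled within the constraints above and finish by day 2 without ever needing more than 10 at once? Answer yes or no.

Schedule Activity 1@1, Activity 2@1, Activity 3@1, Activity 4@2, Activity 5@2: d1:8  d2:10 — peak 10 ≤ 10.

yes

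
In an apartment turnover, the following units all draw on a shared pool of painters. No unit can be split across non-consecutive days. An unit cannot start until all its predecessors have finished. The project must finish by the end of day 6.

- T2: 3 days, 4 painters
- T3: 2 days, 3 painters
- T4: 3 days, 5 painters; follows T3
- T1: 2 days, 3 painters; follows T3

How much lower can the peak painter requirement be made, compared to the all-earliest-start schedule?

Early-start peak: d1:7  d2:7  d3:12  d4:8  d5:5  d6:0 ⇒ 12.
Leveled (T2@1, T3@1, T4@4, T1@3): d1:7  d2:7  d3:7  d4:8  d5:5  d6:5 ⇒ 8.
Reduction 12 − 8 = 4.

4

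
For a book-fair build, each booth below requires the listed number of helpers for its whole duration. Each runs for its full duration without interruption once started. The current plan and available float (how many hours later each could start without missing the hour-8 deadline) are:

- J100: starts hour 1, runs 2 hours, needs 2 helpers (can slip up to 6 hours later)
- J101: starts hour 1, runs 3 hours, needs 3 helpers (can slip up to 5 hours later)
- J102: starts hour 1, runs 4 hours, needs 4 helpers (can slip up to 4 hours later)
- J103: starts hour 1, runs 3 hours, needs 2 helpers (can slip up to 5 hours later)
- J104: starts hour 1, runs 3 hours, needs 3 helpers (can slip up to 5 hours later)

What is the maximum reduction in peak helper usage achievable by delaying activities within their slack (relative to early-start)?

Early-start peak: h1:14  h2:14  h3:12  h4:4  h5:0  h6:0  h7:0  h8:0 ⇒ 14.
Leveled (J100@1, J101@5, J102@1, J103@3, J104@6): h1:6  h2:6  h3:6  h4:6  h5:5  h6:6  h7:6  h8:3 ⇒ 6.
Reduction 14 − 6 = 8.

8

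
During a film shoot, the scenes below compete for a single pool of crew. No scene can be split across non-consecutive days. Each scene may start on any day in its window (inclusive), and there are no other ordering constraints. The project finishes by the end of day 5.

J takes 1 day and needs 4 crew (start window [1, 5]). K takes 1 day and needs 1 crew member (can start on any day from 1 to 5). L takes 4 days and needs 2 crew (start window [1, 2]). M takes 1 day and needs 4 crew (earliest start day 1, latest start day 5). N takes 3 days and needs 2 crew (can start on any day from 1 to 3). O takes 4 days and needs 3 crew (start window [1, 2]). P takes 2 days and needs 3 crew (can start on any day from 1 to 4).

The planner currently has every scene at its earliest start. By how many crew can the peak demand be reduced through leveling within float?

Early-start peak: d1:19  d2:10  d3:7  d4:5  d5:0 ⇒ 19.
Leveled (J@1, K@2, L@1, M@5, N@3, O@2, P@1): d1:9  d2:9  d3:7  d4:7  d5:9 ⇒ 9.
Reduction 19 − 9 = 10.

10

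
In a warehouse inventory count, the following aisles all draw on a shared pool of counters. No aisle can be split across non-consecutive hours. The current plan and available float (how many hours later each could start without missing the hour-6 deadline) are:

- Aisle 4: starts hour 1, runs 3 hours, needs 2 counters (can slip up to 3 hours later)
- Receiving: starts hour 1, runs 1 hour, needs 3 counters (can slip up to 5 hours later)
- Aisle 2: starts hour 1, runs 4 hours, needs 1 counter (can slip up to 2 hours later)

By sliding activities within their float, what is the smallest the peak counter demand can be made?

3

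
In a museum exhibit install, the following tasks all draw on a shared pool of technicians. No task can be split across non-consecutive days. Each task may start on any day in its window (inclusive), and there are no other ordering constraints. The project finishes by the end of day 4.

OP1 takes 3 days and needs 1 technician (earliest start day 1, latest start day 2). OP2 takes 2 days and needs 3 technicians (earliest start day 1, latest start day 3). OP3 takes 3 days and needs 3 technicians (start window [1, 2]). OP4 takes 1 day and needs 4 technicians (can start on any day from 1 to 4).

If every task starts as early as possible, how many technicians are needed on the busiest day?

11

Early-start schedule: OP1@1, OP2@1, OP3@1, OP4@1.
Load per day: day 1: 11, day 2: 7, day 3: 4, day 4: 0.
Peak is 11.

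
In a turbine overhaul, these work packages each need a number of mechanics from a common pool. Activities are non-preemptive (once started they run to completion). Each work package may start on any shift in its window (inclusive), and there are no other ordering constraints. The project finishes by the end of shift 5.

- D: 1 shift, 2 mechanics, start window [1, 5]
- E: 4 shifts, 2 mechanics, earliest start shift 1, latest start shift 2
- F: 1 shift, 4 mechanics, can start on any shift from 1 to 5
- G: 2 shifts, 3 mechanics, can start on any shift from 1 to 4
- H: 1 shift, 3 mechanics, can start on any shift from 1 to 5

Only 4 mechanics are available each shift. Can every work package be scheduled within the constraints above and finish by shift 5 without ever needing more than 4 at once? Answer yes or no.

Total mechanic-shifts = 23; over 5 shifts the average is 23/5 > 4, so some shift must exceed 4.

no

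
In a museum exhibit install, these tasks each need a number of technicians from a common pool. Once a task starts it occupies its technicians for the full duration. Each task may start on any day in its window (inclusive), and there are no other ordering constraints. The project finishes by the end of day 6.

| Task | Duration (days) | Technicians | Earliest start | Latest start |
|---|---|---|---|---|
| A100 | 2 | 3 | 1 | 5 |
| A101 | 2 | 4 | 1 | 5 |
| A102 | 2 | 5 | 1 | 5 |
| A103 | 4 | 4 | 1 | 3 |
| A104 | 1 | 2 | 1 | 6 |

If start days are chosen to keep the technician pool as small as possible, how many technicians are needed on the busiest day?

8

Early-start (A100@1, A101@1, A102@1, A103@1, A104@1) gives peak 18: d1:18  d2:16  d3:4  d4:4  d5:0  d6:0.
Shift A101→3, A103→3, A104→5.
Schedule A100@1, A101@3, A102@1, A103@3, A104@5: d1:8  d2:8  d3:8  d4:8  d5:6  d6:4 — peak 8.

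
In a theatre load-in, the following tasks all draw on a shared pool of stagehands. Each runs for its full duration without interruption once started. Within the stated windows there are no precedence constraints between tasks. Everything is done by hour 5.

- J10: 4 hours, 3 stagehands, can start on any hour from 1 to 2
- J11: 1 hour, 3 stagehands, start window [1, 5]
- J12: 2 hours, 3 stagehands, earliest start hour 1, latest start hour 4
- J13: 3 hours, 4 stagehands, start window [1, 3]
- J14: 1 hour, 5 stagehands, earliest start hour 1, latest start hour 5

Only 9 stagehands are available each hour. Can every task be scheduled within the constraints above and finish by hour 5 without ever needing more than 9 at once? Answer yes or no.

Schedule J10@1, J11@1, J12@1, J13@3, J14@5: h1:9  h2:6  h3:7  h4:7  h5:9 — peak 9 ≤ 9.

yes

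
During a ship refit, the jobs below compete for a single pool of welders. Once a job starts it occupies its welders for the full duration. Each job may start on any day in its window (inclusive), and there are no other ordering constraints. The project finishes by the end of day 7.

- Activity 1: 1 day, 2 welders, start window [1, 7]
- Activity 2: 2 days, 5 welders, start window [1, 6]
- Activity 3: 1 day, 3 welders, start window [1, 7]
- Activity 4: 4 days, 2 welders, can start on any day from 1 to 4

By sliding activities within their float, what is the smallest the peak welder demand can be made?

Early-start (Activity 1@1, Activity 2@1, Activity 3@1, Activity 4@1) gives peak 12: d1:12  d2:7  d3:2  d4:2  d5:0  d6:0  d7:0.
Shift Activity 2→2, Activity 4→4.
Schedule Activity 1@1, Activity 2@2, Activity 3@1, Activity 4@4: d1:5  d2:5  d3:5  d4:2  d5:2  d6:2  d7:2 — peak 5.

5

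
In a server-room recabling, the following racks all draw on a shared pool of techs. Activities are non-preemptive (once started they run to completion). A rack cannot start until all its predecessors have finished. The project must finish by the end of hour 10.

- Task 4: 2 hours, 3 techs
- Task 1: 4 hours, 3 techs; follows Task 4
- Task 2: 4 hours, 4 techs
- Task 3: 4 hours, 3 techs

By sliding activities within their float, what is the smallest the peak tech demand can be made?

6

Early-start (Task 4@1, Task 1@3, Task 2@1, Task 3@1) gives peak 10: h1:10  h2:10  h3:10  h4:10  h5:3  h6:3  h7:0  h8:0  h9:0  h10:0.
Shift Task 2→7.
Schedule Task 4@1, Task 1@3, Task 2@7, Task 3@1: h1:6  h2:6  h3:6  h4:6  h5:3  h6:3  h7:4  h8:4  h9:4  h10:4 — peak 6.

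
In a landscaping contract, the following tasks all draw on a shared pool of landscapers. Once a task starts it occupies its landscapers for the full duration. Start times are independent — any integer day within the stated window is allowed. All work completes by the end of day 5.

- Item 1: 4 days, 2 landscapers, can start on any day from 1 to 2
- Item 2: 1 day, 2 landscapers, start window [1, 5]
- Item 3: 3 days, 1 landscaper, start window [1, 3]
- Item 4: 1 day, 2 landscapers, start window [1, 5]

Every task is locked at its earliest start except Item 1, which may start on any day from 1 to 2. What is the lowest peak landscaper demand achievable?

Item 1@1: d1:7  d2:3  d3:3  d4:2  d5:0 → peak 7
Item 1@2: d1:5  d2:3  d3:3  d4:2  d5:2 → peak 5
Best is Item 1@2, peak 5.

5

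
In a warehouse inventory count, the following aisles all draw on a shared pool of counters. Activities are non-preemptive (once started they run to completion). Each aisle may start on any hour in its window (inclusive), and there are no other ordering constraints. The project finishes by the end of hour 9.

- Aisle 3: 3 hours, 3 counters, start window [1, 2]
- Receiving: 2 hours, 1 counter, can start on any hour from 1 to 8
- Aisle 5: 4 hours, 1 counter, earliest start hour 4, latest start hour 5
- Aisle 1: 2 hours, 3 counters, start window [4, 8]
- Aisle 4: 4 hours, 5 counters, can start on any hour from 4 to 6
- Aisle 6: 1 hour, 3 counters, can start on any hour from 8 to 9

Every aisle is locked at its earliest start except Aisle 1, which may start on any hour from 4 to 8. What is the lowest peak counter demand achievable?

6

Aisle 1@4: h1:4  h2:4  h3:3  h4:9  h5:9  h6:6  h7:6  h8:3  h9:0 → peak 9
Aisle 1@5: h1:4  h2:4  h3:3  h4:6  h5:9  h6:9  h7:6  h8:3  h9:0 → peak 9
Aisle 1@6: h1:4  h2:4  h3:3  h4:6  h5:6  h6:9  h7:9  h8:3  h9:0 → peak 9
Aisle 1@7: h1:4  h2:4  h3:3  h4:6  h5:6  h6:6  h7:9  h8:6  h9:0 → peak 9
Aisle 1@8: h1:4  h2:4  h3:3  h4:6  h5:6  h6:6  h7:6  h8:6  h9:3 → peak 6
Best is Aisle 1@8, peak 6.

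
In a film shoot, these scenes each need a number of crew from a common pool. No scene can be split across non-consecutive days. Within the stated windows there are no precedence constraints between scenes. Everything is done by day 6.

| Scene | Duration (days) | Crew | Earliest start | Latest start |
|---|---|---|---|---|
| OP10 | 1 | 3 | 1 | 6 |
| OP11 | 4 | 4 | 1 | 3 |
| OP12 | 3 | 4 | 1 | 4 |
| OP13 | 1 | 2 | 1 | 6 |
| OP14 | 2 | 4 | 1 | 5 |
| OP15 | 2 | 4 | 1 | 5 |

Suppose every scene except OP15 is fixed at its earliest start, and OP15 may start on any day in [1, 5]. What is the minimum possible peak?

17

OP15@1: d1:21  d2:16  d3:8  d4:4  d5:0  d6:0 → peak 21
OP15@2: d1:17  d2:16  d3:12  d4:4  d5:0  d6:0 → peak 17
OP15@3: d1:17  d2:12  d3:12  d4:8  d5:0  d6:0 → peak 17
OP15@4: d1:17  d2:12  d3:8  d4:8  d5:4  d6:0 → peak 17
OP15@5: d1:17  d2:12  d3:8  d4:4  d5:4  d6:4 → peak 17
Best is OP15@2, peak 17.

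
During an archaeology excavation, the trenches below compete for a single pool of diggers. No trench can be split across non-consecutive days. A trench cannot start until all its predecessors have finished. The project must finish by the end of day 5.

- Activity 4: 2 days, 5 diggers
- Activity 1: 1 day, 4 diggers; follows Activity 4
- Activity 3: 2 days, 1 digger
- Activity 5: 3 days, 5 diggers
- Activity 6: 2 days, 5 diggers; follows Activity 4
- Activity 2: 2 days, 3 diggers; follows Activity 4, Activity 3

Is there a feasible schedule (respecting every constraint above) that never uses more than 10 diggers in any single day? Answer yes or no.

no

The minimum achievable peak is 11; 10 < 11, so no feasible schedule stays within the cap.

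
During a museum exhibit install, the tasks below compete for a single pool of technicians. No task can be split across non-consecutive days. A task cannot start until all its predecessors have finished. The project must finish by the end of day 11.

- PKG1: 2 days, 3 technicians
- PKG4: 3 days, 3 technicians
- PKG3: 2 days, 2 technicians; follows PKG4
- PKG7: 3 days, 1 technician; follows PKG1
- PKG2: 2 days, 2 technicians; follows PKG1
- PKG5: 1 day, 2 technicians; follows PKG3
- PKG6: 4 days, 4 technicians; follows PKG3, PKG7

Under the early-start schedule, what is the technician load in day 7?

4

At early start, day 7 has: PKG6.
Demand: 4 = 4.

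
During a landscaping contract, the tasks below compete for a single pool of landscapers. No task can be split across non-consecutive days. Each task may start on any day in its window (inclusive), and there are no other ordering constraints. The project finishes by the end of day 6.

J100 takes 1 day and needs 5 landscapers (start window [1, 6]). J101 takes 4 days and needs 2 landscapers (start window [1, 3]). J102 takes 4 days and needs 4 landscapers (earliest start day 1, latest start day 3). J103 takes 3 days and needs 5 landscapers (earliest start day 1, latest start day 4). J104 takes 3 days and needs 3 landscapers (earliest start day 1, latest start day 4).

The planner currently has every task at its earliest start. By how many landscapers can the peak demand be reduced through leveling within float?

Early-start peak: d1:19  d2:14  d3:14  d4:6  d5:0  d6:0 ⇒ 19.
Leveled (J100@1, J101@1, J102@2, J103@4, J104@1): d1:10  d2:9  d3:9  d4:11  d5:9  d6:5 ⇒ 11.
Reduction 19 − 11 = 8.

8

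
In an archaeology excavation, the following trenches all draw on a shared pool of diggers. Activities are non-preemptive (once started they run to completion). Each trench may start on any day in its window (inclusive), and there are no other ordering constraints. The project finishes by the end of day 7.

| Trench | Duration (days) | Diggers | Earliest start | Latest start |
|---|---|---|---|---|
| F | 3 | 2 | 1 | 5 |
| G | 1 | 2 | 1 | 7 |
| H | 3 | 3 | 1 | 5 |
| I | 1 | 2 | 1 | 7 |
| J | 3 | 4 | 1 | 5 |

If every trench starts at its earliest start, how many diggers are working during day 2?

At early start, day 2 has: F, H, J.
Demand: 2 + 3 + 4 = 9.

9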